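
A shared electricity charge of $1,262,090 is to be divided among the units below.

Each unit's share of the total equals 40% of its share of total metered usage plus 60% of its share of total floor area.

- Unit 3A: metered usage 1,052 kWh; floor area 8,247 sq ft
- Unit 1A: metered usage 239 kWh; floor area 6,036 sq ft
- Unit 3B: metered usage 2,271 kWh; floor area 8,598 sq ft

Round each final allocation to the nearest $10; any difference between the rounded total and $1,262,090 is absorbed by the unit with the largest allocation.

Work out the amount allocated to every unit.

Unit 3A: $422,040; Unit 1A: $233,640; Unit 3B: $606,410

Metered usage total 3,562; floor area total 22,881.
Composite weights (40% metered usage + 60% floor area): Unit 3A 0.3344; Unit 1A 0.1851; Unit 3B 0.4805.
Pro-rata amounts: Unit 3A 422,035.21; Unit 1A 233,636.40; Unit 3B 606,418.39.
After rounding ($10): Unit 3A $422,040; Unit 1A $233,640; Unit 3B $606,420. Sum = $1,262,100.
Difference $1,262,090 − $1,262,100 = −$10 applied to largest allocation (Unit 3B): Unit 3B becomes $606,410.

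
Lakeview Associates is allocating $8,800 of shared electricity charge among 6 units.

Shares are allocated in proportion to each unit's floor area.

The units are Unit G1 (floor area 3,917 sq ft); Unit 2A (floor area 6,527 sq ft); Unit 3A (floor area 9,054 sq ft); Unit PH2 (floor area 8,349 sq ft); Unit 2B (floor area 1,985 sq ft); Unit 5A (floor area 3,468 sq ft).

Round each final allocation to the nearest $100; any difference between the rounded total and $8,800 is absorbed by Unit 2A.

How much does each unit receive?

Unit G1: $1,000 · Unit 2A: $1,800 · Unit 3A: $2,400 · Unit PH2: $2,200 · Unit 2B: $500 · Unit 5A: $900

Combined floor area = 33,300.
Unrounded shares: Unit G1 3,917/33,300 × $8,800 = 1,035.12; Unit 2A 6,527/33,300 × $8,800 = 1,724.85; Unit 3A 9,054/33,300 × $8,800 = 2,392.65; Unit PH2 8,349/33,300 × $8,800 = 2,206.34; Unit 2B 1,985/33,300 × $8,800 = 524.56; Unit 5A 3,468/33,300 × $8,800 = 916.47.
At nearest $100: Unit G1 $1,000; Unit 2A $1,700; Unit 3A $2,400; Unit PH2 $2,200; Unit 2B $500; Unit 5A $900. Sum = $8,700.
Difference $8,800 − $8,700 = +$100 applied to Unit 2A: Unit 2A becomes $1,800.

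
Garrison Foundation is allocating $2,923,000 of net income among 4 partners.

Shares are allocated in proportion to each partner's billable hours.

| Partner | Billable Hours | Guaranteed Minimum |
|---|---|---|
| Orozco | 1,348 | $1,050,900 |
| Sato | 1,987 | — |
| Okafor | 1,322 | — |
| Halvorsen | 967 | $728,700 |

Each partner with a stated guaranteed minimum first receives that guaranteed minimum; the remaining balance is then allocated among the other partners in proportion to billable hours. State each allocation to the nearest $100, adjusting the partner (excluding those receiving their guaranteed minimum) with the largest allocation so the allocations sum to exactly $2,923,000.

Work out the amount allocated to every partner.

Orozco: $1,050,900 · Sato: $686,600 · Okafor: $456,800 · Halvorsen: $728,700

Fund the minimums — Orozco $1,050,900; Halvorsen $728,700. Residual $1,143,400.
Residual split over remaining billable hours 3,309: Sato 686,592.87 → $686,600; Okafor 456,807.13 → $456,800.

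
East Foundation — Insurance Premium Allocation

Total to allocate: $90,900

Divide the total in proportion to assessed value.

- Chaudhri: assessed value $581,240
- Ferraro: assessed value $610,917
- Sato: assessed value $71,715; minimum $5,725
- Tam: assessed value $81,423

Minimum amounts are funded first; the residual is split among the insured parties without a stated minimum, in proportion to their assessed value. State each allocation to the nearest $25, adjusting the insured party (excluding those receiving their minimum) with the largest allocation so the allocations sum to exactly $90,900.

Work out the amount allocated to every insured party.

Minimums first: Sato $5,725. Remaining pool $85,175.
Remaining pool split over remaining assessed value 1,273,580: Chaudhri 38,872.40 → $38,875; Ferraro 40,857.16 → $40,850; Tam 5,445.44 → $5,450.

Chaudhri: $38,875 · Ferraro: $40,850 · Sato: $5,725 · Tam: $5,450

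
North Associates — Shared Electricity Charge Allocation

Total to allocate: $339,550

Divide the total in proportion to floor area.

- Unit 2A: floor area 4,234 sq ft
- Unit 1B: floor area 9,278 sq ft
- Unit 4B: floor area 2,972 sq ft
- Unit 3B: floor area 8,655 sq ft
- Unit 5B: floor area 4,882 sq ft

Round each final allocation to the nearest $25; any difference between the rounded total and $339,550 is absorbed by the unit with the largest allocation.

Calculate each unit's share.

Unit 2A: $47,900; Unit 1B: $104,900; Unit 4B: $33,625; Unit 3B: $97,900; Unit 5B: $55,225

Floor area total: 30,021.
Pro-rata amounts: Unit 2A 4,234/30,021 × $339,550 = 47,888.30; Unit 1B 9,278/30,021 × $339,550 = 104,938.04; Unit 4B 2,972/30,021 × $339,550 = 33,614.56; Unit 3B 8,655/30,021 × $339,550 = 97,891.65; Unit 5B 4,882/30,021 × $339,550 = 55,217.45.
After rounding ($25): Unit 2A $47,900; Unit 1B $104,950; Unit 4B $33,625; Unit 3B $97,900; Unit 5B $55,225. Sum = $339,600.
Difference $339,550 − $339,600 = −$50 applied to largest allocation (Unit 1B): Unit 1B becomes $104,900.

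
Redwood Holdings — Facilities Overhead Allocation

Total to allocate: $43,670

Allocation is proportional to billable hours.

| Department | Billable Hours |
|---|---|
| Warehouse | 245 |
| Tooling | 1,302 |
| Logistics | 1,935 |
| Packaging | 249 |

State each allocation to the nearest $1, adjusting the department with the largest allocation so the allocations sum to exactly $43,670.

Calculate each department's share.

Warehouse: $2,868; Tooling: $15,239; Logistics: $22,649; Packaging: $2,914

Total billable hours = 3,731.
Raw shares: Warehouse 245/3,731 × $43,670 = 2,867.64; Tooling 1,302/3,731 × $43,670 = 15,239.44; Logistics 1,935/3,731 × $43,670 = 22,648.47; Packaging 249/3,731 × $43,670 = 2,914.45.
After rounding ($1): Warehouse $2,868; Tooling $15,239; Logistics $22,648; Packaging $2,914. Sum = $43,669.
Difference $43,670 − $43,669 = +$1 applied to largest allocation (Logistics): Logistics becomes $22,649.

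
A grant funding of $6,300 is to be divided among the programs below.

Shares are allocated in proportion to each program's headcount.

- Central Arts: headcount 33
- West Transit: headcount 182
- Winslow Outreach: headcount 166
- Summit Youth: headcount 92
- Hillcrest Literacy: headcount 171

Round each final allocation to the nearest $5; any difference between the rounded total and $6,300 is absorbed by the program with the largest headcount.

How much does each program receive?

Central Arts: $325 · West Transit: $1,775 · Winslow Outreach: $1,625 · Summit Youth: $900 · Hillcrest Literacy: $1,675

Total headcount = 644.
Raw shares: Central Arts 33/644 × $6,300 = 322.83; West Transit 182/644 × $6,300 = 1,780.43; Winslow Outreach 166/644 × $6,300 = 1,623.91; Summit Youth 92/644 × $6,300 = 900.00; Hillcrest Literacy 171/644 × $6,300 = 1,672.83.
At nearest $5: Central Arts $325; West Transit $1,780; Winslow Outreach $1,625; Summit Youth $900; Hillcrest Literacy $1,675. Sum = $6,305.
Difference $6,300 − $6,305 = −$5 applied to largest headcount (West Transit): West Transit becomes $1,775.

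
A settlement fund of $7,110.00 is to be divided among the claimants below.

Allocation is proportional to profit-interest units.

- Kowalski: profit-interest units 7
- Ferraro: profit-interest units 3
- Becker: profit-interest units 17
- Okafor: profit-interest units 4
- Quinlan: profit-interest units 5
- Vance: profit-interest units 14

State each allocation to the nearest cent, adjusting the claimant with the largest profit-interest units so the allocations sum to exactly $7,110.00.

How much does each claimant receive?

Kowalski: $995.40 · Ferraro: $426.60 · Becker: $2,417.40 · Okafor: $568.80 · Quinlan: $711.00 · Vance: $1,990.80

Total profit-interest units = 7 + 3 + 17 + 4 + 5 + 14 = 50.
Raw shares: Kowalski 995.4000; Ferraro 426.6000; Becker 2,417.4000; Okafor 568.8000; Quinlan 711.0000; Vance 1,990.8000.
After rounding (cent): Kowalski $995.40; Ferraro $426.60; Becker $2,417.40; Okafor $568.80; Quinlan $711.00; Vance $1,990.80. Sum = $7,110.00.
No rounding difference to absorb.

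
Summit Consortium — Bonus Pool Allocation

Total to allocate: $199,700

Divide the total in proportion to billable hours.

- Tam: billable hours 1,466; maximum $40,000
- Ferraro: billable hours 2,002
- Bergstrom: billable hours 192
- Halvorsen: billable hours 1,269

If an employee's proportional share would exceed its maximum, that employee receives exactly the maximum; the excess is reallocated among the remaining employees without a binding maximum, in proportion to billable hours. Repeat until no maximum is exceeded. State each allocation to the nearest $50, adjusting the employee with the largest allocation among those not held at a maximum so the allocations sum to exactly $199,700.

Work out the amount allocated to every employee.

Tam: $40,000 | Ferraro: $92,350 | Bergstrom: $8,850 | Halvorsen: $58,500

Total billable hours = 4,929.
Unconstrained shares: Tam 59,395.46; Ferraro 81,111.67; Bergstrom 7,778.94; Halvorsen 51,413.94.
Held at cap: Tam ($40,000); residual $159,700 reallocated over remaining billable hours 3,463.
Shares after redistribution: Ferraro 92,324.40 → $92,300; Bergstrom 8,854.29 → $8,850; Halvorsen 58,521.31 → $58,500.
Rounding difference +$50 applied to Ferraro → $92,350.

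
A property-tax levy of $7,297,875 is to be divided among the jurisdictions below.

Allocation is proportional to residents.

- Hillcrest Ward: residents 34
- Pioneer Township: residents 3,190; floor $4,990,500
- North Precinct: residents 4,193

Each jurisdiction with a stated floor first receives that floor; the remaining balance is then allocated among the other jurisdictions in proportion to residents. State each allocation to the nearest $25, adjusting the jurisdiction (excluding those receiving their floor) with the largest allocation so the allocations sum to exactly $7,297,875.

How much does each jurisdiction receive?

Fund the minimums — Pioneer Township $4,990,500. Remaining pool $2,307,375.
Remaining pool split over remaining residents 4,227: Hillcrest Ward 18,559.44 → $18,550; North Precinct 2,288,815.56 → $2,288,825.

Hillcrest Ward: $18,550 · Pioneer Township: $4,990,500 · North Precinct: $2,288,825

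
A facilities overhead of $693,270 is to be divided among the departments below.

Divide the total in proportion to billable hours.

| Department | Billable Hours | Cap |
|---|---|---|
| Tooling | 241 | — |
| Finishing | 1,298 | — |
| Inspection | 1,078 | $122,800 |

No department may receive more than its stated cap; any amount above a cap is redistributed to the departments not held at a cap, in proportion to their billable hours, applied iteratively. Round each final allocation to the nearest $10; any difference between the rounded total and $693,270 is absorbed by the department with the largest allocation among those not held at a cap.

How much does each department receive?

Tooling: $89,330; Finishing: $481,140; Inspection: $122,800

Billable hours total: 2,617.
Unconstrained shares: Tooling 63,843.36; Finishing 343,853.44; Inspection 285,573.20.
Held at cap: Inspection ($122,800); remaining pool $570,470 reallocated over remaining billable hours 1,539.
Redistributed shares: Tooling 89,332.86 → $89,330; Finishing 481,137.14 → $481,140.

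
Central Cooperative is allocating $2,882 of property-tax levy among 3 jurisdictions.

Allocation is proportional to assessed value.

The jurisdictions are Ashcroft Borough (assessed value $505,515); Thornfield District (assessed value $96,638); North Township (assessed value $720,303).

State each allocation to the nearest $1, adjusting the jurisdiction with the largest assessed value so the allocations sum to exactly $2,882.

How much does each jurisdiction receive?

Ashcroft Borough: $1,102 | Thornfield District: $211 | North Township: $1,569

Assessed value total: 1,322,456.
Raw shares: Ashcroft Borough 505,515/1,322,456 × $2,882 = 1,101.66; Thornfield District 96,638/1,322,456 × $2,882 = 210.60; North Township 720,303/1,322,456 × $2,882 = 1,569.74.
At nearest $1: Ashcroft Borough $1,102; Thornfield District $211; North Township $1,570. Sum = $2,883.
Difference $2,882 − $2,883 = −$1 applied to largest assessed value (North Township): North Township becomes $1,569.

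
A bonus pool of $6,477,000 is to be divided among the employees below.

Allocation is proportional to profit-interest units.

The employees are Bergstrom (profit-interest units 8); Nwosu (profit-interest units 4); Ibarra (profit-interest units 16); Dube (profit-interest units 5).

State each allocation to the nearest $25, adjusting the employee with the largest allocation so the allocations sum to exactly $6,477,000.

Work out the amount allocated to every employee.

Bergstrom: $1,570,175 · Nwosu: $785,100 · Ibarra: $3,140,350 · Dube: $981,375

Combined profit-interest units = 33.
Proportional shares: Bergstrom 8/33 × $6,477,000 = 1,570,181.82; Nwosu 4/33 × $6,477,000 = 785,090.91; Ibarra 16/33 × $6,477,000 = 3,140,363.64; Dube 5/33 × $6,477,000 = 981,363.64.
At nearest $25: Bergstrom $1,570,175; Nwosu $785,100; Ibarra $3,140,375; Dube $981,375. Sum = $6,477,025.
Difference $6,477,000 − $6,477,025 = −$25 applied to largest allocation (Ibarra): Ibarra becomes $3,140,350.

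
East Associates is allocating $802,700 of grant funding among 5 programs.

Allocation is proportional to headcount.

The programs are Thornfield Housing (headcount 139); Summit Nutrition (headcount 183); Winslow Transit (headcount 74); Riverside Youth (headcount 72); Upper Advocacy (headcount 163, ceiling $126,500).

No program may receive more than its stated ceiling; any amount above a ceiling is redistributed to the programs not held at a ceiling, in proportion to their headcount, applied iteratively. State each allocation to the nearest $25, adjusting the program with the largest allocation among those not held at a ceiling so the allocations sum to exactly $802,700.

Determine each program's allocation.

Combined headcount = 631.
Unconstrained shares: Thornfield Housing 176,822.98; Summit Nutrition 232,795.72; Winslow Transit 94,135.97; Riverside Youth 91,591.76; Upper Advocacy 207,353.57.
Held at cap: Upper Advocacy ($126,500); residual $676,200 reallocated over remaining headcount 468.
Shares after redistribution: Thornfield Housing 200,837.18 → $200,825; Summit Nutrition 264,411.54 → $264,400; Winslow Transit 106,920.51 → $106,925; Riverside Youth 104,030.77 → $104,025.
Rounding difference +$25 applied to Summit Nutrition → $264,425.

Thornfield Housing: $200,825 | Summit Nutrition: $264,425 | Winslow Transit: $106,925 | Riverside Youth: $104,025 | Upper Advocacy: $126,500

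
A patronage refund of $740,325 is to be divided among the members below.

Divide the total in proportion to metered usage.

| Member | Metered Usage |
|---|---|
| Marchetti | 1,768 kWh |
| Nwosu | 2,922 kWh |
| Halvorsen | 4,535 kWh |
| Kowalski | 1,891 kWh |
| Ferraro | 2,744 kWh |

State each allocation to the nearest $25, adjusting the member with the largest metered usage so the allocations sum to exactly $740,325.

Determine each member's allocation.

Marchetti: $94,425 · Nwosu: $156,075 · Halvorsen: $242,250 · Kowalski: $101,000 · Ferraro: $146,575

Metered usage total: 1,768 + 2,922 + 4,535 + 1,891 + 2,744 = 13,860.
Proportional shares: Marchetti 94,436.84; Nwosu 156,077.18; Halvorsen 242,234.77; Kowalski 101,006.82; Ferraro 146,569.39.
After rounding ($25): Marchetti $94,425; Nwosu $156,075; Halvorsen $242,225; Kowalski $101,000; Ferraro $146,575. Sum = $740,300.
Difference $740,325 − $740,300 = +$25 applied to largest metered usage (Halvorsen): Halvorsen becomes $242,250.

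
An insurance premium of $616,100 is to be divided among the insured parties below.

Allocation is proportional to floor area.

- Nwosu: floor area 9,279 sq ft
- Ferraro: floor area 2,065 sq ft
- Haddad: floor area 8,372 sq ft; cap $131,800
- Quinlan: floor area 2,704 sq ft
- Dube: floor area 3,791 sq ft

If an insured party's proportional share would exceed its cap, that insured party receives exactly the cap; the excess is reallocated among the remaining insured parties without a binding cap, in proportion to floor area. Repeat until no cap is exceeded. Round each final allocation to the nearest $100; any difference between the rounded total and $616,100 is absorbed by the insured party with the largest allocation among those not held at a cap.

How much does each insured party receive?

Combined floor area = 26,211.
Unconstrained shares: Nwosu 218,106.59; Ferraro 48,538.65; Haddad 196,787.20; Quinlan 63,558.60; Dube 89,108.97.
Held at cap: Haddad ($131,800); balance $484,300 reallocated over remaining floor area 17,839.
Redistributed shares: Nwosu 251,909.84 → $251,900; Ferraro 56,061.41 → $56,100; Quinlan 73,409.23 → $73,400; Dube 102,919.52 → $102,900.

Nwosu: $251,900 · Ferraro: $56,100 · Haddad: $131,800 · Quinlan: $73,400 · Dube: $102,900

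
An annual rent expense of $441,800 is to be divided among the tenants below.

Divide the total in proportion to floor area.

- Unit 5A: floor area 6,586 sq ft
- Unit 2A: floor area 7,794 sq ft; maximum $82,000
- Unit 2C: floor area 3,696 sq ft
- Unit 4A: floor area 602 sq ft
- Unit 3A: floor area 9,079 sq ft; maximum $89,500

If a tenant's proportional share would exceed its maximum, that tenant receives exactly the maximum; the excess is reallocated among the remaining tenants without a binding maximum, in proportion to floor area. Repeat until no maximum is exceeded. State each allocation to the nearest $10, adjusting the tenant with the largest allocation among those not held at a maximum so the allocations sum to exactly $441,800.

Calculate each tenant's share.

Floor area total: 27,757.
Pro-rata shares before constraints: Unit 5A 104,827.42; Unit 2A 124,054.80; Unit 2C 58,828.14; Unit 4A 9,581.86; Unit 3A 144,507.77.
Held at cap: Unit 2A ($82,000), Unit 3A ($89,500); balance $270,300 reallocated over remaining floor area 10,884.
Shares after redistribution: Unit 5A 163,560.80 → $163,560; Unit 2C 91,788.75 → $91,790; Unit 4A 14,950.44 → $14,950.

Unit 5A: $163,560 · Unit 2A: $82,000 · Unit 2C: $91,790 · Unit 4A: $14,950 · Unit 3A: $89,500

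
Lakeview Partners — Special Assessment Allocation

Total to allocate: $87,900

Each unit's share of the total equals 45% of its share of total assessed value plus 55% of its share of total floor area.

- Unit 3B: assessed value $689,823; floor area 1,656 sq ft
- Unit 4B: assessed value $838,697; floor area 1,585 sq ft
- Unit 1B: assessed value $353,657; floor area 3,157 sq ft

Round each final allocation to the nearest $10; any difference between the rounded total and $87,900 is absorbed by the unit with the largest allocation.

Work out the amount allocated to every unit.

Unit 3B: $27,010 | Unit 4B: $29,600 | Unit 1B: $31,290

Assessed value total 1,882,177; floor area total 6,398.
Composite weights (45% assessed value + 55% floor area): Unit 3B 0.3073; Unit 4B 0.3368; Unit 1B 0.3559.
Unrounded shares: Unit 3B 27,010.19; Unit 4B 29,602.37; Unit 1B 31,287.44.
After rounding ($10): Unit 3B $27,010; Unit 4B $29,600; Unit 1B $31,290. Sum = $87,900.
No rounding difference to absorb.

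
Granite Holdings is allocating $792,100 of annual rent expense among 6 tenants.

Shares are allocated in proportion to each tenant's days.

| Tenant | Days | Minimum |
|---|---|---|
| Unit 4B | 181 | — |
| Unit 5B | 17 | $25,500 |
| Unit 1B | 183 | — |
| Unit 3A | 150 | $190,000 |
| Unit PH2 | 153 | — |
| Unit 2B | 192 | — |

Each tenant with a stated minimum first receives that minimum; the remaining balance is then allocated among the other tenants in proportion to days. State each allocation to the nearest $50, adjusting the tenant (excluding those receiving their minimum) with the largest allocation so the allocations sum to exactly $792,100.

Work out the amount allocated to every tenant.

Unit 4B: $147,200 | Unit 5B: $25,500 | Unit 1B: $148,850 | Unit 3A: $190,000 | Unit PH2: $124,450 | Unit 2B: $156,100

Minimums first: Unit 5B $25,500; Unit 3A $190,000. Residual $576,600.
Residual split over remaining days 709: Unit 4B 147,199.72 → $147,200; Unit 1B 148,826.23 → $148,850; Unit PH2 124,428.49 → $124,450; Unit 2B 156,145.56 → $156,150.
Rounding difference −$50 applied to Unit 2B → $156,100.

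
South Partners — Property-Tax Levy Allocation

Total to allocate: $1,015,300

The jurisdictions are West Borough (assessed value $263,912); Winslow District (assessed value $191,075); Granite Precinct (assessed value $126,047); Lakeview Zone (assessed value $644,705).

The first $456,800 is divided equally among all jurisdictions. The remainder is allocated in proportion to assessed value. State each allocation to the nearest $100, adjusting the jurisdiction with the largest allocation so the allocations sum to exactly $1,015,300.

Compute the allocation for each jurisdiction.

$456,800 shared equally gives $114,200 per jurisdiction.
Remainder $558,500 by assessed value (total 1,225,739): West Borough 120,249.79 → $120,200; Winslow District 87,062.08 → $87,100; Granite Precinct 57,432.50 → $57,400; Lakeview Zone 293,755.64 → $293,800.
Totals: West Borough $114,200 + $120,200 = $234,400; Winslow District $114,200 + $87,100 = $201,300; Granite Precinct $114,200 + $57,400 = $171,600; Lakeview Zone $114,200 + $293,800 = $408,000.

West Borough: $234,400 | Winslow District: $201,300 | Granite Precinct: $171,600 | Lakeview Zone: $408,000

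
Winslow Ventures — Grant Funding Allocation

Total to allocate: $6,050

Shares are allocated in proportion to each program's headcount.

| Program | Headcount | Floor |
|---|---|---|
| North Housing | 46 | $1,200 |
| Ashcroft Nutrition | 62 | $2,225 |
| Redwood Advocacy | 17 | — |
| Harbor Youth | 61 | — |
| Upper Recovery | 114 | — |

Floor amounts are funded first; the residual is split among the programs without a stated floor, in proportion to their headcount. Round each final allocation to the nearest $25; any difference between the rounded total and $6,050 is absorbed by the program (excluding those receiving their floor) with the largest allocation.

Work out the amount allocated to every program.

North Housing: $1,200; Ashcroft Nutrition: $2,225; Redwood Advocacy: $225; Harbor Youth: $825; Upper Recovery: $1,575

Guaranteed amounts: North Housing $1,200; Ashcroft Nutrition $2,225. Residual $2,625.
Residual split over remaining headcount 192: Redwood Advocacy 232.42 → $225; Harbor Youth 833.98 → $825; Upper Recovery 1,558.59 → $1,550.
Rounding difference +$25 applied to Upper Recovery → $1,575.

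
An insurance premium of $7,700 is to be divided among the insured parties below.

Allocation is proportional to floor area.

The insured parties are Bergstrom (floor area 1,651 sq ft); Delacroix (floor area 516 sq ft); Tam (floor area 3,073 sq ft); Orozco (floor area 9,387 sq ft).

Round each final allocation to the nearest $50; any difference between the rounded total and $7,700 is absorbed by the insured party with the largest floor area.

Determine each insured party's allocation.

Bergstrom: $850 · Delacroix: $250 · Tam: $1,600 · Orozco: $5,000

Combined floor area = 1,651 + 516 + 3,073 + 9,387 = 14,627.
Proportional shares: Bergstrom 869.13; Delacroix 271.63; Tam 1,617.70; Orozco 4,941.54.
After rounding ($50): Bergstrom $850; Delacroix $250; Tam $1,600; Orozco $4,950. Sum = $7,650.
Difference $7,700 − $7,650 = +$50 applied to largest floor area (Orozco): Orozco becomes $5,000.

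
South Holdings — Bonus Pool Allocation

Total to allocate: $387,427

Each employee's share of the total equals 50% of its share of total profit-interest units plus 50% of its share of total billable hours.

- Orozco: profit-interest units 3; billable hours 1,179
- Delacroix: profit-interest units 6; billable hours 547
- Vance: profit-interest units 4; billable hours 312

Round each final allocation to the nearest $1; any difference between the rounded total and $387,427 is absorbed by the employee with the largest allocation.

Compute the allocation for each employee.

Orozco: $156,768; Delacroix: $141,399; Vance: $89,260

Profit-interest units total 13; billable hours total 2,038.
Combined weights (50% profit-interest units + 50% billable hours): Orozco 0.4046; Delacroix 0.3650; Vance 0.2304.
Pro-rata amounts: Orozco 156,767.99; Delacroix 141,399.01; Vance 89,260.00.
At nearest $1: Orozco $156,768; Delacroix $141,399; Vance $89,260. Sum = $387,427.
Rounded total matches; no reconciliation needed.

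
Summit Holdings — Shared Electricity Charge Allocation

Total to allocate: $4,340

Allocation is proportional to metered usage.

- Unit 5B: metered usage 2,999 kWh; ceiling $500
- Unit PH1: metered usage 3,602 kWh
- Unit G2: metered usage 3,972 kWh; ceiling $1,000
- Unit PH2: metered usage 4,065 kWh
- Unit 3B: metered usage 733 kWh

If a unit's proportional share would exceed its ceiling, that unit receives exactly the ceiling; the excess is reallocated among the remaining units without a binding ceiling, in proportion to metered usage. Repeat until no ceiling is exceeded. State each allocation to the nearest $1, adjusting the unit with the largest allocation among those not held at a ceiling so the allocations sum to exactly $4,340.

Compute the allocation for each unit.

Total metered usage = 15,371.
Pro-rata shares before constraints: Unit 5B 846.77; Unit PH1 1,017.02; Unit G2 1,121.49; Unit PH2 1,147.75; Unit 3B 206.96.
Cap binds for Unit 5B ($500), Unit G2 ($1,000); remaining pool $2,840 reallocated over remaining metered usage 8,400.
Redistributed shares: Unit PH1 1,217.82 → $1,218; Unit PH2 1,374.36 → $1,374; Unit 3B 247.82 → $248.

Unit 5B: $500; Unit PH1: $1,218; Unit G2: $1,000; Unit PH2: $1,374; Unit 3B: $248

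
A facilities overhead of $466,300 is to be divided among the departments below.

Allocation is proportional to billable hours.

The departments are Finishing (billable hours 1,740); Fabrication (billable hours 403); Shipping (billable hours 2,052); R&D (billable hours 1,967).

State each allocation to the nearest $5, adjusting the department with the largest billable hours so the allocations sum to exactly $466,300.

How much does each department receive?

Finishing: $131,670 | Fabrication: $30,495 | Shipping: $155,285 | R&D: $148,850

Combined billable hours = 6,162.
Unrounded shares: Finishing 1,740/6,162 × $466,300 = 131,671.86; Fabrication 403/6,162 × $466,300 = 30,496.41; Shipping 2,052/6,162 × $466,300 = 155,281.99; R&D 1,967/6,162 × $466,300 = 148,849.74.
Rounded to nearest $5: Finishing $131,670; Fabrication $30,495; Shipping $155,280; R&D $148,850. Sum = $466,295.
Difference $466,300 − $466,295 = +$5 applied to largest billable hours (Shipping): Shipping becomes $155,285.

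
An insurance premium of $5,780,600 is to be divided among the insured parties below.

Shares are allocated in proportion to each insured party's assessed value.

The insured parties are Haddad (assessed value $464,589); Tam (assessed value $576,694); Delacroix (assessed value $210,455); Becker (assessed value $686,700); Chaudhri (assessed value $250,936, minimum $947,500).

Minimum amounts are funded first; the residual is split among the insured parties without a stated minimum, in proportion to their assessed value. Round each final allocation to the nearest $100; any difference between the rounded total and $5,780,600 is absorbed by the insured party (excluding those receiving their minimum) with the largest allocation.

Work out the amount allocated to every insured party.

Fund the minimums — Chaudhri $947,500. Remaining pool $4,833,100.
Remaining pool split over remaining assessed value 1,938,438: Haddad 1,158,357.96 → $1,158,400; Tam 1,437,868.93 → $1,437,900; Delacroix 524,726.64 → $524,700; Becker 1,712,146.47 → $1,712,100.

Haddad: $1,158,400; Tam: $1,437,900; Delacroix: $524,700; Becker: $1,712,100; Chaudhri: $947,500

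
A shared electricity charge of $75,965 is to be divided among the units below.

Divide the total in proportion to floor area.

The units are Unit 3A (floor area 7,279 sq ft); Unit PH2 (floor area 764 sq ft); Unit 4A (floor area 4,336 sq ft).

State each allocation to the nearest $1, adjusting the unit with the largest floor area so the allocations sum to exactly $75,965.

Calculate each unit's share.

Floor area total: 12,379.
Unrounded shares: Unit 3A 7,279/12,379 × $75,965 = 44,668.33; Unit PH2 764/12,379 × $75,965 = 4,688.36; Unit 4A 4,336/12,379 × $75,965 = 26,608.31.
At nearest $1: Unit 3A $44,668; Unit PH2 $4,688; Unit 4A $26,608. Sum = $75,964.
Difference $75,965 − $75,964 = +$1 applied to largest floor area (Unit 3A): Unit 3A becomes $44,669.

Unit 3A: $44,669; Unit PH2: $4,688; Unit 4A: $26,608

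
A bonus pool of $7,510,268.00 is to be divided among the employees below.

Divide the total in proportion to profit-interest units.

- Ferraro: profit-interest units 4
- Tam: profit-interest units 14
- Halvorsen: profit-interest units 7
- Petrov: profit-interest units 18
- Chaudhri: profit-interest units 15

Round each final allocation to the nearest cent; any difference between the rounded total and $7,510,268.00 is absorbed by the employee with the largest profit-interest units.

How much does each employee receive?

Ferraro: $517,949.52; Tam: $1,812,823.31; Halvorsen: $906,411.66; Petrov: $2,330,772.82; Chaudhri: $1,942,310.69

Combined profit-interest units = 4 + 14 + 7 + 18 + 15 = 58.
Pro-rata amounts: Ferraro 517,949.5172; Tam 1,812,823.3103; Halvorsen 906,411.6552; Petrov 2,330,772.8276; Chaudhri 1,942,310.6897.
After rounding (cent): Ferraro $517,949.52; Tam $1,812,823.31; Halvorsen $906,411.66; Petrov $2,330,772.83; Chaudhri $1,942,310.69. Sum = $7,510,268.01.
Difference $7,510,268.00 − $7,510,268.01 = −$0.01 applied to largest profit-interest units (Petrov): Petrov becomes $2,330,772.82.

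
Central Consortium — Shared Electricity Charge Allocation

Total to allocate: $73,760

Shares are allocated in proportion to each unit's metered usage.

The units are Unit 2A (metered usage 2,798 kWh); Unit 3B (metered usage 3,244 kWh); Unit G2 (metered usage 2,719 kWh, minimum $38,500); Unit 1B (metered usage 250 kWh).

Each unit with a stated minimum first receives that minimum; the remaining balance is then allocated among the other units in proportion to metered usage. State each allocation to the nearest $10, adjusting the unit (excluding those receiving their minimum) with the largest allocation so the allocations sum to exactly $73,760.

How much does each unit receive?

Fund the minimums — Unit G2 $38,500. Remaining pool $35,260.
Remaining pool split over remaining metered usage 6,292: Unit 2A 15,679.83 → $15,680; Unit 3B 18,179.19 → $18,180; Unit 1B 1,400.99 → $1,400.

Unit 2A: $15,680 | Unit 3B: $18,180 | Unit G2: $38,500 | Unit 1B: $1,400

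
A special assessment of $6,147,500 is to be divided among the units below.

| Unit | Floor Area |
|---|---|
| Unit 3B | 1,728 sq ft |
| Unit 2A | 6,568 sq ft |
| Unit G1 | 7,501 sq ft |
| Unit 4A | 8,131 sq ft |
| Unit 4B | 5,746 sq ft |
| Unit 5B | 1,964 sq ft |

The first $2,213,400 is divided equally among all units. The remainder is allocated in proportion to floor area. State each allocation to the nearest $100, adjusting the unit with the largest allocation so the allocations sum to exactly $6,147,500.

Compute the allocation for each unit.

First tranche $2,213,400 split equally: $368,900 each.
Remainder $3,934,100 by floor area (total 31,638): Unit 3B 214,872.14 → $214,900; Unit 2A 816,713.09 → $816,700; Unit G1 932,729.13 → $932,700; Unit 4A 1,011,067.93 → $1,011,100; Unit 4B 714,499.61 → $714,500; Unit 5B 244,218.10 → $244,200.
Totals: Unit 3B $368,900 + $214,900 = $583,800; Unit 2A $368,900 + $816,700 = $1,185,600; Unit G1 $368,900 + $932,700 = $1,301,600; Unit 4A $368,900 + $1,011,100 = $1,380,000; Unit 4B $368,900 + $714,500 = $1,083,400; Unit 5B $368,900 + $244,200 = $613,100.

Unit 3B: $583,800 · Unit 2A: $1,185,600 · Unit G1: $1,301,600 · Unit 4A: $1,380,000 · Unit 4B: $1,083,400 · Unit 5B: $613,100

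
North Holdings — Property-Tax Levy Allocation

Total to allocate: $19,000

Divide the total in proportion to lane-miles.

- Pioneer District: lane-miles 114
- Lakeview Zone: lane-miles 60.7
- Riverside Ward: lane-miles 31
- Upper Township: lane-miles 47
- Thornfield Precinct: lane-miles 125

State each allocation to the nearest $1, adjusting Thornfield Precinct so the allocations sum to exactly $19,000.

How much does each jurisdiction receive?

Pioneer District: $5,735 | Lakeview Zone: $3,053 | Riverside Ward: $1,559 | Upper Township: $2,364 | Thornfield Precinct: $6,289

Lane-miles total: 377.7.
Pro-rata amounts: Pioneer District 114/377.7 × $19,000 = 5,734.71; Lakeview Zone 60.7/377.7 × $19,000 = 3,053.48; Riverside Ward 31/377.7 × $19,000 = 1,559.44; Upper Township 47/377.7 × $19,000 = 2,364.31; Thornfield Precinct 125/377.7 × $19,000 = 6,288.06.
After rounding ($1): Pioneer District $5,735; Lakeview Zone $3,053; Riverside Ward $1,559; Upper Township $2,364; Thornfield Precinct $6,288. Sum = $18,999.
Difference $19,000 − $18,999 = +$1 applied to Thornfield Precinct: Thornfield Precinct becomes $6,289.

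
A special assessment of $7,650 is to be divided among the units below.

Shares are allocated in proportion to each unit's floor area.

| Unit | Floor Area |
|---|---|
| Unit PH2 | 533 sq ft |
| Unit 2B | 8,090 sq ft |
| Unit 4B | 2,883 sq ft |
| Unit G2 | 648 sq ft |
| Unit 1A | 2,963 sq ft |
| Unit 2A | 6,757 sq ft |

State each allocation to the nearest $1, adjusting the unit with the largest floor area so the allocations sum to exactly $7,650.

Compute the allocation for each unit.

Total floor area = 21,874.
Proportional shares: Unit PH2 533/21,874 × $7,650 = 186.41; Unit 2B 8,090/21,874 × $7,650 = 2,829.32; Unit 4B 2,883/21,874 × $7,650 = 1,008.27; Unit G2 648/21,874 × $7,650 = 226.63; Unit 1A 2,963/21,874 × $7,650 = 1,036.25; Unit 2A 6,757/21,874 × $7,650 = 2,363.13.
After rounding ($1): Unit PH2 $186; Unit 2B $2,829; Unit 4B $1,008; Unit G2 $227; Unit 1A $1,036; Unit 2A $2,363. Sum = $7,649.
Difference $7,650 − $7,649 = +$1 applied to largest floor area (Unit 2B): Unit 2B becomes $2,830.

Unit PH2: $186 | Unit 2B: $2,830 | Unit 4B: $1,008 | Unit G2: $227 | Unit 1A: $1,036 | Unit 2A: $2,363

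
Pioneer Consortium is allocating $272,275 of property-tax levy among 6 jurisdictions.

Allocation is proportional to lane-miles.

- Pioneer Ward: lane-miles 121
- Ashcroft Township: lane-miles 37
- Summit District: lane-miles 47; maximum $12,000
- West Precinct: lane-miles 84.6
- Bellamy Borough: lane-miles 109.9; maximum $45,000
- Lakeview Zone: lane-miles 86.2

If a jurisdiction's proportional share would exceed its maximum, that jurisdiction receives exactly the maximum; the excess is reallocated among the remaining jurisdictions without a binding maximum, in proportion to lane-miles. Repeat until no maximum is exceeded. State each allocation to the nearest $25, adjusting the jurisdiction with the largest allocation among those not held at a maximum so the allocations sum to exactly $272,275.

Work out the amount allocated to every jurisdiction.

Sum of lane-miles: 485.7.
Proportional shares (ignoring caps): Pioneer Ward 67,830.50; Ashcroft Township 20,741.56; Summit District 26,347.39; West Precinct 47,425.29; Bellamy Borough 61,608.03; Lakeview Zone 48,322.23.
Capped: Summit District ($12,000), Bellamy Borough ($45,000); remaining pool $215,275 reallocated over remaining lane-miles 328.8.
Redistributed shares: Pioneer Ward 79,222.25 → $79,225; Ashcroft Township 24,224.98 → $24,225; West Precinct 55,390.10 → $55,400; Lakeview Zone 56,437.67 → $56,450.
Rounding difference −$25 applied to Pioneer Ward → $79,200.

Pioneer Ward: $79,200; Ashcroft Township: $24,225; Summit District: $12,000; West Precinct: $55,400; Bellamy Borough: $45,000; Lakeview Zone: $56,450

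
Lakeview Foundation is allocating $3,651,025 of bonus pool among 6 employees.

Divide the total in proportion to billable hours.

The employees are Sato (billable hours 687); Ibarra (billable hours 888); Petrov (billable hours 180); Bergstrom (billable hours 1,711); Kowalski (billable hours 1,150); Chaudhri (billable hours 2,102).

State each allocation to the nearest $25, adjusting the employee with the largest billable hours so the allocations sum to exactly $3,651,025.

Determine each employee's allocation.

Combined billable hours = 6,718.
Unrounded shares: Sato 687/6,718 × $3,651,025 = 373,363.23; Ibarra 888/6,718 × $3,651,025 = 482,600.51; Petrov 180/6,718 × $3,651,025 = 97,824.43; Bergstrom 1,711/6,718 × $3,651,025 = 929,875.52; Kowalski 1,150/6,718 × $3,651,025 = 624,989.39; Chaudhri 2,102/6,718 × $3,651,025 = 1,142,371.92.
At nearest $25: Sato $373,375; Ibarra $482,600; Petrov $97,825; Bergstrom $929,875; Kowalski $625,000; Chaudhri $1,142,375. Sum = $3,651,050.
Difference $3,651,025 − $3,651,050 = −$25 applied to largest billable hours (Chaudhri): Chaudhri becomes $1,142,350.

Sato: $373,375 · Ibarra: $482,600 · Petrov: $97,825 · Bergstrom: $929,875 · Kowalski: $625,000 · Chaudhri: $1,142,350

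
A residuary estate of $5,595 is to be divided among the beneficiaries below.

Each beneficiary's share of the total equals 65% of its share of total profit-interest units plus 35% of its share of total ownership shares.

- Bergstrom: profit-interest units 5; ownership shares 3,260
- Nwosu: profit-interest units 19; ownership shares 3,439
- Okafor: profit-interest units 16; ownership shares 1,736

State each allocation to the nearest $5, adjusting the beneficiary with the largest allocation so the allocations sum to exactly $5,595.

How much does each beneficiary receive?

Bergstrom: $1,210 · Nwosu: $2,525 · Okafor: $1,860

Totals — profit-interest units 40, ownership shares 8,435.
Blended shares (65% profit-interest units + 35% ownership shares): Bergstrom 0.2165; Nwosu 0.4514; Okafor 0.3320.
Raw shares: Bergstrom 1,211.43; Nwosu 2,525.85; Okafor 1,857.73.
After rounding ($5): Bergstrom $1,210; Nwosu $2,525; Okafor $1,860. Sum = $5,595.
Sum already equals the total — no adjustment.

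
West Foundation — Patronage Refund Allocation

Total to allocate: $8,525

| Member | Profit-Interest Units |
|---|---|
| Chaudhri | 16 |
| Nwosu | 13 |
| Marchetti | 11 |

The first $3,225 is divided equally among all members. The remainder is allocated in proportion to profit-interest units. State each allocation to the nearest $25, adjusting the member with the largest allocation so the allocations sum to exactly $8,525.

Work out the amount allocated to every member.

Equal tier: $3,225 ÷ 3 = $1,075 apiece.
Remainder $5,300 by profit-interest units (total 40): Chaudhri 2,120.00 → $2,125; Nwosu 1,722.50 → $1,725; Marchetti 1,457.50 → $1,450.
Totals: Chaudhri $1,075 + $2,125 = $3,200; Nwosu $1,075 + $1,725 = $2,800; Marchetti $1,075 + $1,450 = $2,525.

Chaudhri: $3,200; Nwosu: $2,800; Marchetti: $2,525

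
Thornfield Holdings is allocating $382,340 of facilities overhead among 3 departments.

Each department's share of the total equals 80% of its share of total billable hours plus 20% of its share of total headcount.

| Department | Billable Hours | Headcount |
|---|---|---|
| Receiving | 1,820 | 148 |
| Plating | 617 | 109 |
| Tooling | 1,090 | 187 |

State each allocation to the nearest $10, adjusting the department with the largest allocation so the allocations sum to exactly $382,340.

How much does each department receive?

Receiving: $183,330 · Plating: $72,280 · Tooling: $126,730

Totals — billable hours 3,527, headcount 444.
Combined weights (80% billable hours + 20% headcount): Receiving 0.4795; Plating 0.1890; Tooling 0.3315.
Proportional shares: Receiving 183,325.18; Plating 72,280.64; Tooling 126,734.18.
After rounding ($10): Receiving $183,330; Plating $72,280; Tooling $126,730. Sum = $382,340.
Sum already equals the total — no adjustment.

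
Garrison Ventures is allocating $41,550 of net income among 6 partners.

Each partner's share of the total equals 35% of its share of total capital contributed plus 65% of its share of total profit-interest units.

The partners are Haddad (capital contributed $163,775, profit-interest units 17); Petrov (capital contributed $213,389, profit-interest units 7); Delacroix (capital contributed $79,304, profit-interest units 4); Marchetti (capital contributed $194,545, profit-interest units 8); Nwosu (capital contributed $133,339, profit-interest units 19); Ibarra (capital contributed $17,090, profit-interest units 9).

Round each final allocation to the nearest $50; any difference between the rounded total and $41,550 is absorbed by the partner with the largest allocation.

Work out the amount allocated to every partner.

Haddad: $10,150; Petrov: $6,850; Delacroix: $3,150; Marchetti: $6,900; Nwosu: $10,400; Ibarra: $4,100

Capital contributed total 801,442; profit-interest units total 64.
Blended shares (35% capital contributed + 65% profit-interest units): Haddad 0.2442; Petrov 0.1643; Delacroix 0.0753; Marchetti 0.1662; Nwosu 0.2512; Ibarra 0.0989.
Raw shares: Haddad 10,145.63; Petrov 6,825.98; Delacroix 3,126.97; Marchetti 6,906.04; Nwosu 10,437.34; Ibarra 4,108.03.
After rounding ($50): Haddad $10,150; Petrov $6,850; Delacroix $3,150; Marchetti $6,900; Nwosu $10,450; Ibarra $4,100. Sum = $41,600.
Difference $41,550 − $41,600 = −$50 applied to largest allocation (Nwosu): Nwosu becomes $10,400.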